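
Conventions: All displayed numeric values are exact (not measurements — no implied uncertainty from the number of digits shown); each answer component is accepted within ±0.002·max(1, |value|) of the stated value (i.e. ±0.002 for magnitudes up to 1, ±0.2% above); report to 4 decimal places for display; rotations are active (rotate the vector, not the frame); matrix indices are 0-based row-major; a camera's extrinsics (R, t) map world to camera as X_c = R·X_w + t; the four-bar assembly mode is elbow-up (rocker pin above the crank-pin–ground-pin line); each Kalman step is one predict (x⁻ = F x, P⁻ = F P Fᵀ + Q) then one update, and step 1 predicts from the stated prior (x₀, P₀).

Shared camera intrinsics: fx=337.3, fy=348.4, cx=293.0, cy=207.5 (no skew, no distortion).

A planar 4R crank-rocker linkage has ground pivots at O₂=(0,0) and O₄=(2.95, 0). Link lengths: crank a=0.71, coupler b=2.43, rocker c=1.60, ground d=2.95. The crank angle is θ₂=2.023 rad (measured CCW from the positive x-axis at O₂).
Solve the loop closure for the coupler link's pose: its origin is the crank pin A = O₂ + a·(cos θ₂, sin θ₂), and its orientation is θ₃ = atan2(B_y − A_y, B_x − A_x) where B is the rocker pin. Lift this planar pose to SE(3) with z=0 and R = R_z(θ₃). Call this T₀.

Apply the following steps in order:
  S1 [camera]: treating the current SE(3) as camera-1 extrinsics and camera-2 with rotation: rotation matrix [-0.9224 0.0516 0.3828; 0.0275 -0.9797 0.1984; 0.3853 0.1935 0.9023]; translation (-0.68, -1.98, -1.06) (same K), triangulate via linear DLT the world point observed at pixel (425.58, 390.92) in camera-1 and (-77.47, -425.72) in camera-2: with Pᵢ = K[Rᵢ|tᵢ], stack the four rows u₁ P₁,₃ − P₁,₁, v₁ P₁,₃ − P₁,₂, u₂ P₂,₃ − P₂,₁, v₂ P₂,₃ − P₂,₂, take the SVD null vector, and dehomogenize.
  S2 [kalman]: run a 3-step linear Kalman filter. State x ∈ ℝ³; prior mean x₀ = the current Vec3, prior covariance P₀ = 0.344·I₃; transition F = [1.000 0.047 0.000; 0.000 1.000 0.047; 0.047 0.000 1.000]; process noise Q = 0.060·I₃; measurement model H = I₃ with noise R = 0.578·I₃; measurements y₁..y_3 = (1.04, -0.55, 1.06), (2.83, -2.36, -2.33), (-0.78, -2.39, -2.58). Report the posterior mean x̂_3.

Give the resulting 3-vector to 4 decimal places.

result = (0.7440, -1.4306, -0.6559)

source (fourbar_fk): coupler pose = R=[0.9615 -0.2748 0.0000; 0.2748 0.9615 0.0000; 0.0000 0.0000 1.0000], t=(-0.3102, 0.6386, 0.0000)
after S1 (triangulate): (1.0196, -0.0160, 1.7160)
after S2 (kf_track): (0.7440, -1.4306, -0.6559)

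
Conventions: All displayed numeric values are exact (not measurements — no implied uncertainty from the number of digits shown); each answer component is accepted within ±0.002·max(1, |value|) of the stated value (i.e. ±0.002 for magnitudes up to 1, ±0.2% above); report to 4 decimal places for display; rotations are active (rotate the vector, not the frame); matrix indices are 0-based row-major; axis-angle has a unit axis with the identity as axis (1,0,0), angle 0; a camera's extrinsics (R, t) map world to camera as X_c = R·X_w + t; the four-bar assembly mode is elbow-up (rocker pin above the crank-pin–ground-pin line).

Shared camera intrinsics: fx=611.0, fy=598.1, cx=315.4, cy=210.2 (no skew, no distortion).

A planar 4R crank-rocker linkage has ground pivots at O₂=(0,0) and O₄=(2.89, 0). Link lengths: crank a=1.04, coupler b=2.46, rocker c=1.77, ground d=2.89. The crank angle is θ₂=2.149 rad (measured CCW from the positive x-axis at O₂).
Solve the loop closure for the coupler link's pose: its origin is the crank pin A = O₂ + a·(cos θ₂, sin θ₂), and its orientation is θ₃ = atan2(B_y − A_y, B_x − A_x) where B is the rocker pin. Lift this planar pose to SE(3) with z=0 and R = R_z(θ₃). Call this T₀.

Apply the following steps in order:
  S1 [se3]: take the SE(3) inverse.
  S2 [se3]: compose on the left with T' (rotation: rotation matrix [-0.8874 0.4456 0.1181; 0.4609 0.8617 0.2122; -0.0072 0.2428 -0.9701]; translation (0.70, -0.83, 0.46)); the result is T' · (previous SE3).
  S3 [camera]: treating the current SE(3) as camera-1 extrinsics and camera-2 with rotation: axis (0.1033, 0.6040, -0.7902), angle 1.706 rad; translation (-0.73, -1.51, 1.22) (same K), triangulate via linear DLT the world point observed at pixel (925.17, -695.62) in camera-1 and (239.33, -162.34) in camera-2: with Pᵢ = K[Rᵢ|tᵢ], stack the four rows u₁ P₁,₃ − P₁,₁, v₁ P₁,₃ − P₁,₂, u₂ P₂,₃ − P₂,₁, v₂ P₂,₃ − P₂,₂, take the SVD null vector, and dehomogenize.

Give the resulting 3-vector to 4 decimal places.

source (fourbar_fk): coupler pose = R=[0.9750 -0.2222 0.0000; 0.2222 0.9750 0.0000; 0.0000 0.0000 1.0000], t=(-0.5684, 0.8709, 0.0000)
after S1 (invert_se3): R=[0.9750 0.2222 0.0000; -0.2222 0.9750 0.0000; 0.0000 0.0000 1.0000], t=(0.3606, -0.9755, 0.0000)
after S2 (compose_se3): R=[-0.9642 0.2373 0.1181; 0.2579 0.9426 0.2122; -0.0610 0.2351 -0.9701], t=(-0.0547, -1.5043, 0.2206)
after S3 (triangulate): (-0.5922, 0.7431, -0.2413)

result = (-0.5922, 0.7431, -0.2413)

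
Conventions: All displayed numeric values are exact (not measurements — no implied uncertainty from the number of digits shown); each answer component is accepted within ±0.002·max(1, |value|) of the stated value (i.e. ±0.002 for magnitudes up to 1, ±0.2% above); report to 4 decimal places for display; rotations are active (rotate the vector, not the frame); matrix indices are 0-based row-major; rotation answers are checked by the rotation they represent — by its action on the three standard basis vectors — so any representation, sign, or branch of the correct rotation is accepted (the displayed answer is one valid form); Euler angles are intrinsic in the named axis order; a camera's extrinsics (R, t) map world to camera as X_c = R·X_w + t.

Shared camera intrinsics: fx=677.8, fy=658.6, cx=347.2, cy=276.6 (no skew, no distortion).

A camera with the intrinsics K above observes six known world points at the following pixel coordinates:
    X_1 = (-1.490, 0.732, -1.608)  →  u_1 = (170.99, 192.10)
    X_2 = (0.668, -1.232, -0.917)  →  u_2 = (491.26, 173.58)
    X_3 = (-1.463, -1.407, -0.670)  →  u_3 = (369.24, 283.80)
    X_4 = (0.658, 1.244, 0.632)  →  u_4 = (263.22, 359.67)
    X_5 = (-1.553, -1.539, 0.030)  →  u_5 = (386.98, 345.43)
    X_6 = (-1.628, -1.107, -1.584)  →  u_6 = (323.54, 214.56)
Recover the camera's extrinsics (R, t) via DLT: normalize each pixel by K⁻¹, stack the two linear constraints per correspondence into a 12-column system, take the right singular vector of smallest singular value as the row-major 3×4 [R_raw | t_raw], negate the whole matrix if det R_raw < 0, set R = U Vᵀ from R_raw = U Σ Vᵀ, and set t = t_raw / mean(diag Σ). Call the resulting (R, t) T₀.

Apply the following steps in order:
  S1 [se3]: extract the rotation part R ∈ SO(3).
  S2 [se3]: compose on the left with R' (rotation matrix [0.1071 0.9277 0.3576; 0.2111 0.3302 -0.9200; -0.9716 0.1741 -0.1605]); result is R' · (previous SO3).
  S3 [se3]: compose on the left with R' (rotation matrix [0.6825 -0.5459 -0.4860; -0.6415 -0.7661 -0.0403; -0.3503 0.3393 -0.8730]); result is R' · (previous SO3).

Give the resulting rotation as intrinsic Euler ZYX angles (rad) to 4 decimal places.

source (pnp_recover): camera pose = R=[0.5539 -0.8103 0.1911; -0.3538 -0.0213 0.9351; -0.7536 -0.5856 -0.2985], t=(0.0400, 0.1600, 5.3101)
after S1 (rot_of_se3): [0.5539 -0.8103 0.1911; -0.3538 -0.0213 0.9351; -0.7536 -0.5856 -0.2985]
after S2 (compose_so3): [-0.5384 -0.3160 0.7812; 0.6934 0.3606 0.6238; -0.4788 0.8775 0.0250]
after S3 (compose_so3): [-0.5133 -0.8390 0.1805; -0.1665 -0.1089 -0.9800; 0.8419 -0.5331 -0.0838]

rotation (euler_zyx) = (-2.8278, -1.0008, -1.7268)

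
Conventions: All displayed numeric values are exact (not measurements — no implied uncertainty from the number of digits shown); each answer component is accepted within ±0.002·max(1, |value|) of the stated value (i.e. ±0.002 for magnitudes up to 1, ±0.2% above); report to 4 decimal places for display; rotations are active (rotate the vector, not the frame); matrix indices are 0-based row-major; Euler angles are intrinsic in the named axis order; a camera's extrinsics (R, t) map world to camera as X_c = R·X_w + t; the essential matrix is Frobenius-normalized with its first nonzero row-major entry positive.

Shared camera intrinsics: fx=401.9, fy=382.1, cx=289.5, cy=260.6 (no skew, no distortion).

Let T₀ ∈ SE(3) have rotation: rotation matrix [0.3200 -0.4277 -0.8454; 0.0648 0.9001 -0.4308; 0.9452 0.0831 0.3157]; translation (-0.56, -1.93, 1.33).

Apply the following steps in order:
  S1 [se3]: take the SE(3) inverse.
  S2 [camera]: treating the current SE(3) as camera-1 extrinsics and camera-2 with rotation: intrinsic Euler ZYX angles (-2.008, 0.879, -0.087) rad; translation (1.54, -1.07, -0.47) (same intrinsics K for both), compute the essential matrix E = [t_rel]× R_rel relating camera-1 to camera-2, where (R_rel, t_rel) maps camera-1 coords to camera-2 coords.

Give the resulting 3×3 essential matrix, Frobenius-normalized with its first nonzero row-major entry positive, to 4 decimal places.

after S1 (invert_se3): R=[0.3200 0.0648 0.9452; -0.4277 0.9001 0.0831; -0.8454 -0.4308 0.3157], t=(-0.9529, 1.3872, -1.7248)
after S2 (essential): [0.2280 -0.1048 -0.6259; -0.0416 0.4898 0.0738; 0.0614 0.4987 -0.2138]

matrix = [0.2280 -0.1048 -0.6259; -0.0416 0.4898 0.0738; 0.0614 0.4987 -0.2138]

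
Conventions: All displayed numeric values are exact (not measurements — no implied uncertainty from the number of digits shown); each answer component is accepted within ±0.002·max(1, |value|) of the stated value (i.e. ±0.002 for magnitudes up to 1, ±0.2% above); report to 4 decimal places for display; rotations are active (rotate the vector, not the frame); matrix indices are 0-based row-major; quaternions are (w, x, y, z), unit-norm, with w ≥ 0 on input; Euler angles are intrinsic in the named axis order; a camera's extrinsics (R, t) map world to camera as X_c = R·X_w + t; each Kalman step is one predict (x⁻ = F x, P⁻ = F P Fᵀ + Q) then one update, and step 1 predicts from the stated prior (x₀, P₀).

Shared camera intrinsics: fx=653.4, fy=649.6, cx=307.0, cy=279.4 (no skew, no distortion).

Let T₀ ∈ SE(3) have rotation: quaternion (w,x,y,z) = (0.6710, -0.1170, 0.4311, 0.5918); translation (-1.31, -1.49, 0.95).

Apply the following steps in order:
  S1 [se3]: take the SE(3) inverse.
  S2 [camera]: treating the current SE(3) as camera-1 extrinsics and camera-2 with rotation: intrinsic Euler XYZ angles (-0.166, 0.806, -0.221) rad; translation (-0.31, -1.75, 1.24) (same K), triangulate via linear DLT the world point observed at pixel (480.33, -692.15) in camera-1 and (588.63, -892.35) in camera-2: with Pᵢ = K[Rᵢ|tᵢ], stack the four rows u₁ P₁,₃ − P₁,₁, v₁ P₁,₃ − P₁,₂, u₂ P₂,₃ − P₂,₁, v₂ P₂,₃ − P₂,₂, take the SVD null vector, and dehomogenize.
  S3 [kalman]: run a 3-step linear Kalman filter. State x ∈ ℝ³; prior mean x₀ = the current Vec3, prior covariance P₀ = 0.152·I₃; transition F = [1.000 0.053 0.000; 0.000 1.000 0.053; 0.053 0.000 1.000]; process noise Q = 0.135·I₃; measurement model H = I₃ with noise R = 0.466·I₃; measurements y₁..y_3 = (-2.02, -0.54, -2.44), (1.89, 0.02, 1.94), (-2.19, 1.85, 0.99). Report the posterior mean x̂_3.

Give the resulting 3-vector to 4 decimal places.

result = (-0.5430, 0.4858, 0.7418)

after S1 (invert_se3): R=[-0.0721 0.6933 -0.7170; -0.8951 0.2722 0.3532; 0.4401 0.6673 0.6009], t=(1.6197, -1.1026, 0.9998)
after S2 (triangulate): (0.8077, -0.9555, 0.8085)
after S3 (kf_track): (-0.5430, 0.4858, 0.7418)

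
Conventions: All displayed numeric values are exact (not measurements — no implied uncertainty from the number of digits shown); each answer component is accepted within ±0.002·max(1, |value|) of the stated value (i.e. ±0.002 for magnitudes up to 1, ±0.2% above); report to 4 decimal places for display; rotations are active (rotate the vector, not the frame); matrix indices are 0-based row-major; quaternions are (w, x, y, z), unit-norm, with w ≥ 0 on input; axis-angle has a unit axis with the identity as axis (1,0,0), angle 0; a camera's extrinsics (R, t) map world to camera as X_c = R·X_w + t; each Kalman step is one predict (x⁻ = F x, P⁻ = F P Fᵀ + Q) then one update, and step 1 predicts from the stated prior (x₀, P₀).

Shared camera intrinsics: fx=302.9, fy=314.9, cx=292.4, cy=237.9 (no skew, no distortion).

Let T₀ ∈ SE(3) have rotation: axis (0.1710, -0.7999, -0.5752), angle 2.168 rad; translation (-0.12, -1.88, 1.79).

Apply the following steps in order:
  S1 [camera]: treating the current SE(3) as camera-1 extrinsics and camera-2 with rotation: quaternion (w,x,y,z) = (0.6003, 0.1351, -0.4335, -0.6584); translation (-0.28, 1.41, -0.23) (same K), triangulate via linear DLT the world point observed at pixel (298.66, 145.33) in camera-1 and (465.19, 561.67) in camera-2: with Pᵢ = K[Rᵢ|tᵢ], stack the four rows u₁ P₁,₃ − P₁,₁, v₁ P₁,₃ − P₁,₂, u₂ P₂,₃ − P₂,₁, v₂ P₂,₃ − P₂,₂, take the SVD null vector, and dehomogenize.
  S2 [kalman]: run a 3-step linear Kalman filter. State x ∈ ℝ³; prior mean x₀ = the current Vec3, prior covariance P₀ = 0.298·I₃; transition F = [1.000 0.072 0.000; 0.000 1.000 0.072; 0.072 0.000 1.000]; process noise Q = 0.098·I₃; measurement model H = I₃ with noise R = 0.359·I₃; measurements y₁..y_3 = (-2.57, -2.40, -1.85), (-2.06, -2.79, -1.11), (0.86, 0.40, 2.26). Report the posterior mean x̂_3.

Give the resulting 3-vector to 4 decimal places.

after S1 (triangulate): (0.2470, 1.9619, 0.2357)
after S2 (kf_track): (-0.5824, -0.6567, 0.2995)

result = (-0.5824, -0.6567, 0.2995)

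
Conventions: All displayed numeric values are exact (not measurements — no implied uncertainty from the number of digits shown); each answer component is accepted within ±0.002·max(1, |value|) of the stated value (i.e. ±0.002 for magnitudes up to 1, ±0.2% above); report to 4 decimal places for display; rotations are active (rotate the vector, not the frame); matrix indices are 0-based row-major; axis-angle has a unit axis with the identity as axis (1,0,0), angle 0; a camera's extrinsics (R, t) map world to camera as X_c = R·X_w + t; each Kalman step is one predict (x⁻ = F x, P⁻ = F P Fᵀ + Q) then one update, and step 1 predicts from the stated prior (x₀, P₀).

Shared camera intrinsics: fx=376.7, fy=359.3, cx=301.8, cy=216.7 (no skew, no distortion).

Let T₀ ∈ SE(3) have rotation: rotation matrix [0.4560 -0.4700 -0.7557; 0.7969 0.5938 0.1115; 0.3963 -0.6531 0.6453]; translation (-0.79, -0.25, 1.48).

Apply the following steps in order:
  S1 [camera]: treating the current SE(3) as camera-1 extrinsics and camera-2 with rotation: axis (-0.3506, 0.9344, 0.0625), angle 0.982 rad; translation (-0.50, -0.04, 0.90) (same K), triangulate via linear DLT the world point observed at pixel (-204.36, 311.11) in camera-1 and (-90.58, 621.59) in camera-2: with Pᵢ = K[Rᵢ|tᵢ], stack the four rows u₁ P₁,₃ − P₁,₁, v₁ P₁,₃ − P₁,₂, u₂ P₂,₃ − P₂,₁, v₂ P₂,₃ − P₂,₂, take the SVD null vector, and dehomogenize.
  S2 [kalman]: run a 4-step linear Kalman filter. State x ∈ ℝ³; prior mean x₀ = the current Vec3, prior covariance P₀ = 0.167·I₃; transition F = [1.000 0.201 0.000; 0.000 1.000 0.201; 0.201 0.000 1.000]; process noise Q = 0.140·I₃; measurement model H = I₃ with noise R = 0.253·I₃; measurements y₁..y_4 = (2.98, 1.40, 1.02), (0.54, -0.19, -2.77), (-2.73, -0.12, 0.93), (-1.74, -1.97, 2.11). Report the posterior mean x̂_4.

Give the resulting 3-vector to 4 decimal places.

result = (-1.2979, -1.0090, 0.9091)

after S1 (triangulate): (-0.0333, 0.8629, -0.0261)
after S2 (kf_track): (-1.2979, -1.0090, 0.9091)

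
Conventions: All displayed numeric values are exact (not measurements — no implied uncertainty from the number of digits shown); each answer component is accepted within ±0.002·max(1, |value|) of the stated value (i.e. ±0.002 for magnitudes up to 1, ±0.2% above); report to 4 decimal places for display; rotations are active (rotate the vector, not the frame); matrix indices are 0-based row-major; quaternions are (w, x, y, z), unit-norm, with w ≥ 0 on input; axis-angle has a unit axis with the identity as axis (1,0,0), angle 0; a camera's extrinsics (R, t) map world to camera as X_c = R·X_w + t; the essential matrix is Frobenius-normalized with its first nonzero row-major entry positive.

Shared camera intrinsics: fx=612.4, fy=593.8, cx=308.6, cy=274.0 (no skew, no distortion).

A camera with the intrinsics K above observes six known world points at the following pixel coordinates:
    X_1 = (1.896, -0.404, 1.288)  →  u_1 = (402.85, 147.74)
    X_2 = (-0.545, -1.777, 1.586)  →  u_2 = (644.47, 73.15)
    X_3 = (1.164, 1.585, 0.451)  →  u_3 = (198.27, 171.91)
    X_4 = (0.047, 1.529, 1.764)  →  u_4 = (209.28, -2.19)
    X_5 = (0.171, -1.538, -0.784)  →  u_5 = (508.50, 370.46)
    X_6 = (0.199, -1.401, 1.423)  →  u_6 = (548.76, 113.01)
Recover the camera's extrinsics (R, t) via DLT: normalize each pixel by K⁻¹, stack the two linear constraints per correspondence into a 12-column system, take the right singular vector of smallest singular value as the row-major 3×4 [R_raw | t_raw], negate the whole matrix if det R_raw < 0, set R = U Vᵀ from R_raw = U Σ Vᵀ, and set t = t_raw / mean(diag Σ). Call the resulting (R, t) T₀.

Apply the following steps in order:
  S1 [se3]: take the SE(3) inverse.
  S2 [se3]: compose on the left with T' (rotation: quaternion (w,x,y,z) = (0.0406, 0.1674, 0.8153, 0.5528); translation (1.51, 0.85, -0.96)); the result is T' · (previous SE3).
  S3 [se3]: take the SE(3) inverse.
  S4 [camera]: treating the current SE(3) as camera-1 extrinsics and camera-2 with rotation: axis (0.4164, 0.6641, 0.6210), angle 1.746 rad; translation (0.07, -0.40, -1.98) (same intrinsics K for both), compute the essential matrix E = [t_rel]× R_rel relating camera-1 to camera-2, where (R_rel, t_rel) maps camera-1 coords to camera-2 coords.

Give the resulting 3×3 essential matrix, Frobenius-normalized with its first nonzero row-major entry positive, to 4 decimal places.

matrix = [0.3048 0.6284 0.0791; -0.4466 0.2791 -0.0366; -0.4475 0.1584 -0.0447]

source (pnp_recover): camera pose = R=[0.0389 -0.9760 0.2142; 0.0048 -0.2142 -0.9768; 0.9992 0.0390 -0.0037], t=(0.3000, -0.2799, 4.9093)
after S1 (invert_se3): R=[0.0389 0.0048 0.9992; -0.9760 -0.2142 0.0390; 0.2142 -0.9768 -0.0037], t=(-4.9159, 0.0413, -0.3198)
after S2 (compose_se3): R=[-0.2054 -0.2988 -0.9320; -0.1222 -0.9370 0.3274; -0.9710 0.1811 0.1559], t=(6.0632, -0.9827, -1.3833)
after S3 (invert_se3): R=[-0.2054 -0.1222 -0.9710; -0.2988 -0.9370 0.1811; -0.9320 0.3274 0.1559], t=(-0.2182, 1.1416, 6.1880)
after S4 (essential): [0.3048 0.6284 0.0791; -0.4466 0.2791 -0.0366; -0.4475 0.1584 -0.0447]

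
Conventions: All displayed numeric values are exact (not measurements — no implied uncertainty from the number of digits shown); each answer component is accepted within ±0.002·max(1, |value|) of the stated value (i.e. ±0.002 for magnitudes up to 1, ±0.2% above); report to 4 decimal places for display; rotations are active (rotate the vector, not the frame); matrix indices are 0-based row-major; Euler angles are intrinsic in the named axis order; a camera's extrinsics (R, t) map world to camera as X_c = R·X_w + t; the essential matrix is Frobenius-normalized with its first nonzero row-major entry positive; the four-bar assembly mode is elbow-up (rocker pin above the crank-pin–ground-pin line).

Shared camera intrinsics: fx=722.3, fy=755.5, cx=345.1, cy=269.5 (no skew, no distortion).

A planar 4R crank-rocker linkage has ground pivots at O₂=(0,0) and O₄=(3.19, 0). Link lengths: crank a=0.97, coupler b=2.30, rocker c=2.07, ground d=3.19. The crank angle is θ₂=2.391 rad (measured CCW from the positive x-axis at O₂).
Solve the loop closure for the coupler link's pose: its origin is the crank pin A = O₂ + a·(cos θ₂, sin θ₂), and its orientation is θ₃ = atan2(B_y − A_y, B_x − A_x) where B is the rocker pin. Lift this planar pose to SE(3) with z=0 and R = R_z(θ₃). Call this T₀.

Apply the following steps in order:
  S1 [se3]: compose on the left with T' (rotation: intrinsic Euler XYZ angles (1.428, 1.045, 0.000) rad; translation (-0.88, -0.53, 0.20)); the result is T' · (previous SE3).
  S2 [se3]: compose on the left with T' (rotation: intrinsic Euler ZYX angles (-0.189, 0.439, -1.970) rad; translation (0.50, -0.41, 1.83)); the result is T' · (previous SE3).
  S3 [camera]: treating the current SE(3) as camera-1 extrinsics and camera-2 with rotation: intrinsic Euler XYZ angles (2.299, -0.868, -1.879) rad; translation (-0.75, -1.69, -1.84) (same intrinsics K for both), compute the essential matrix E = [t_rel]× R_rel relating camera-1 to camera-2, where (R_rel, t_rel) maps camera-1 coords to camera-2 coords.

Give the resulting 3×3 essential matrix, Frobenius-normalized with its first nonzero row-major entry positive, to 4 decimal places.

source (fourbar_fk): coupler pose = R=[0.9696 -0.2446 0.0000; 0.2446 0.9696 0.0000; 0.0000 0.0000 1.0000], t=(-0.7093, 0.6616, 0.0000)
after S1 (compose_se3): R=[0.4867 -0.1228 0.8649; 0.8649 -0.0714 -0.4968; 0.1228 0.9899 0.0714], t=(-1.2360, -1.0431, 0.9422)
after S2 (compose_se3): R=[0.0382 -0.0657 0.9971; -0.2344 0.9694 0.0729; -0.9714 -0.2365 0.0216], t=(-0.1113, 1.0036, 2.8938)
after S3 (essential): [0.3348 0.4451 0.3297; -0.3909 0.5352 -0.1816; -0.2566 -0.0601 -0.1985]

matrix = [0.3348 0.4451 0.3297; -0.3909 0.5352 -0.1816; -0.2566 -0.0601 -0.1985]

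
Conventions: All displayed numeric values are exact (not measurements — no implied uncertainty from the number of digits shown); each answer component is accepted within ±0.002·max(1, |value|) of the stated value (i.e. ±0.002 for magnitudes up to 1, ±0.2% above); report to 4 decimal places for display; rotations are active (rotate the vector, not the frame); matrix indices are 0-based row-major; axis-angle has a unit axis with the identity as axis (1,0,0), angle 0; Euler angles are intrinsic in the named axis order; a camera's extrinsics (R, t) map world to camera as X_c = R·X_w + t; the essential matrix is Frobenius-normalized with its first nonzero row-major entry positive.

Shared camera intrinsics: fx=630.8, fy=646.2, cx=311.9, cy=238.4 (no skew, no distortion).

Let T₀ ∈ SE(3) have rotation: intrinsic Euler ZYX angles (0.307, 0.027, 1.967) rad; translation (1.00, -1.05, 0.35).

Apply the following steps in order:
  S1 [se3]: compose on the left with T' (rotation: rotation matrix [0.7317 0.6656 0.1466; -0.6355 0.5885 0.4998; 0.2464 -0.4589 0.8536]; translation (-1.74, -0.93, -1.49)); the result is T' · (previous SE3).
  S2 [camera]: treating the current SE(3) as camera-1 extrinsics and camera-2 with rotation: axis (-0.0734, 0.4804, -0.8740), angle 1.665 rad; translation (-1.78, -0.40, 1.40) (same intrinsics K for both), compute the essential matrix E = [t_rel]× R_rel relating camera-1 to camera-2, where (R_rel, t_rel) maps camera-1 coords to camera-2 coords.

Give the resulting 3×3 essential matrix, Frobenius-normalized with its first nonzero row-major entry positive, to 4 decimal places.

matrix = [0.1954 -0.1994 0.0015; 0.3613 0.2768 0.5406; -0.4241 0.4907 0.0451]

after S1 (compose_se3): R=[0.8944 -0.0019 -0.4473; -0.4413 0.1597 -0.8831; 0.0731 0.9872 0.1419], t=(-1.6559, -2.0085, -0.4630)
after S2 (essential): [0.1954 -0.1994 0.0015; 0.3613 0.2768 0.5406; -0.4241 0.4907 0.0451]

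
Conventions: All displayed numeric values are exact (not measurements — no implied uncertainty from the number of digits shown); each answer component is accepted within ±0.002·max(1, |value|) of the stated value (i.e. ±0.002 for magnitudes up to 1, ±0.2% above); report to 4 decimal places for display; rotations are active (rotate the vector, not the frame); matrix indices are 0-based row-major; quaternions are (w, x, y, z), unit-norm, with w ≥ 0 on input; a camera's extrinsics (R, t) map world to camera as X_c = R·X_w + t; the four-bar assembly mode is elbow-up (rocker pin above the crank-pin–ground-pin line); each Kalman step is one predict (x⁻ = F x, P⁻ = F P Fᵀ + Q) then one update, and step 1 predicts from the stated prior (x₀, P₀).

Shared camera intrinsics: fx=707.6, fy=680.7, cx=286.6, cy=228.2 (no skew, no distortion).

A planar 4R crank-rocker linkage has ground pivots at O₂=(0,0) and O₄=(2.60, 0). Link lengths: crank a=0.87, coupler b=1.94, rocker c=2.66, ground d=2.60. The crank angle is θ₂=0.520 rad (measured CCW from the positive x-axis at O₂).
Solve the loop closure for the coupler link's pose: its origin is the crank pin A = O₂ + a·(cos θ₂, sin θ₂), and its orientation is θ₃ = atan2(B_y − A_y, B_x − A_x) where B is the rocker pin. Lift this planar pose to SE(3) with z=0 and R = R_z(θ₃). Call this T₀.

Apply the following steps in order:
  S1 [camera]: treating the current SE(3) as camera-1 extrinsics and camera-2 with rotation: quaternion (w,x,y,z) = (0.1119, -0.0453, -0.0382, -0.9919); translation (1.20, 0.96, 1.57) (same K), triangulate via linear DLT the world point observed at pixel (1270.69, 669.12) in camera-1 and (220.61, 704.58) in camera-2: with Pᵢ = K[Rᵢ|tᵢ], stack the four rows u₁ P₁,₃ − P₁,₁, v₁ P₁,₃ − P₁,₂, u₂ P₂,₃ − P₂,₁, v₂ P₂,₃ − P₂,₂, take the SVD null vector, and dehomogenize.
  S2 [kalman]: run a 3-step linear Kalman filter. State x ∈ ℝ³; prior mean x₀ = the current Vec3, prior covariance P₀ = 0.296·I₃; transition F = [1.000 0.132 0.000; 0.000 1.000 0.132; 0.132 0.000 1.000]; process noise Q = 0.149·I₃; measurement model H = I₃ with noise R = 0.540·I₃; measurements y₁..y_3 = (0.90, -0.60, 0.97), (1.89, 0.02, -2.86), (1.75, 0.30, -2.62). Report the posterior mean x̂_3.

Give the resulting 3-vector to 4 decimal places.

source (fourbar_fk): coupler pose = R=[0.2649 -0.9643 0.0000; 0.9643 0.2649 0.0000; 0.0000 0.0000 1.0000], t=(0.7550, 0.4323, 0.0000)
after S1 (triangulate): (1.3484, -1.7010, 1.9791)
after S2 (kf_track): (1.3358, -0.2896, -1.0311)

result = (1.3358, -0.2896, -1.0311)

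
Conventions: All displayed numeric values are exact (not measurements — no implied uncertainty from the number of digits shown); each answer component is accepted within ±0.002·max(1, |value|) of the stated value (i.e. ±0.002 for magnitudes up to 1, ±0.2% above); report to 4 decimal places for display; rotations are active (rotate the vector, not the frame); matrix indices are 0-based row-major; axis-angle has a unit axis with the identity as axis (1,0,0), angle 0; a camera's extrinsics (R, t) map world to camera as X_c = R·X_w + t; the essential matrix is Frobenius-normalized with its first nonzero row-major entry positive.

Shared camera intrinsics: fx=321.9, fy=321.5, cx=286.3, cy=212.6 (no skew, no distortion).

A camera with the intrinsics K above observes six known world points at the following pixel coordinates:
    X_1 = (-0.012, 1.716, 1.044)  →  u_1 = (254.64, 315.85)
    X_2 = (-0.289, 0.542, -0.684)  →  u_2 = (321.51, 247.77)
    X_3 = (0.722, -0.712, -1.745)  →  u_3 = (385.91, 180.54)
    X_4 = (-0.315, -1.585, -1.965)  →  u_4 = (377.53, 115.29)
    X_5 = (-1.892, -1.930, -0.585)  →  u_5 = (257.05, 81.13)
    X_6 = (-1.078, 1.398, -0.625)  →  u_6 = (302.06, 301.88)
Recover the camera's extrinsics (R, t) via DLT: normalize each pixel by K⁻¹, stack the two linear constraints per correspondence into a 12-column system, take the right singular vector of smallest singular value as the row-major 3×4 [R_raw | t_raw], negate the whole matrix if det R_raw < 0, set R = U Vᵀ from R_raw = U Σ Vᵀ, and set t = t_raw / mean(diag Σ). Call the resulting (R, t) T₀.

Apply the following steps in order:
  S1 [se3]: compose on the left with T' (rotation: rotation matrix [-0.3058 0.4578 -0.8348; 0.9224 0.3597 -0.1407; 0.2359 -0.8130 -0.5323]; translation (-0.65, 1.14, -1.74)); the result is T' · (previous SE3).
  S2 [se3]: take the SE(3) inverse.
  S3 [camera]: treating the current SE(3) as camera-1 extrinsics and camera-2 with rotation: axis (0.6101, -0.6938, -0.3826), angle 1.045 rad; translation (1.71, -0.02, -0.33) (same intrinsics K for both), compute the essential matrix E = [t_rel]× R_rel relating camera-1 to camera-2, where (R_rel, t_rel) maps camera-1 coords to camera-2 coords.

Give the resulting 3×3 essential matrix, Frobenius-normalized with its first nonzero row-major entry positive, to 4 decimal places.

source (pnp_recover): camera pose = R=[0.5017 0.0724 -0.8620; 0.1438 0.9756 0.1657; 0.8530 -0.2071 0.4791], t=(0.1400, 0.2500, 6.3890)
after S1 (compose_se3): R=[-0.7997 0.5974 -0.0605; 0.3945 0.4469 -0.8029; -0.4526 -0.6659 -0.5931], t=(-5.9119, 0.4604, -5.3110)
after S2 (invert_se3): R=[-0.7997 0.3945 -0.4526; 0.5974 0.4469 -0.6659; -0.0605 -0.8029 -0.5931], t=(-7.3131, -0.2107, -3.1375)
after S3 (essential): [0.2720 0.2331 -0.5961; 0.1394 -0.5010 -0.0296; 0.2010 -0.4154 -0.1792]

matrix = [0.2720 0.2331 -0.5961; 0.1394 -0.5010 -0.0296; 0.2010 -0.4154 -0.1792]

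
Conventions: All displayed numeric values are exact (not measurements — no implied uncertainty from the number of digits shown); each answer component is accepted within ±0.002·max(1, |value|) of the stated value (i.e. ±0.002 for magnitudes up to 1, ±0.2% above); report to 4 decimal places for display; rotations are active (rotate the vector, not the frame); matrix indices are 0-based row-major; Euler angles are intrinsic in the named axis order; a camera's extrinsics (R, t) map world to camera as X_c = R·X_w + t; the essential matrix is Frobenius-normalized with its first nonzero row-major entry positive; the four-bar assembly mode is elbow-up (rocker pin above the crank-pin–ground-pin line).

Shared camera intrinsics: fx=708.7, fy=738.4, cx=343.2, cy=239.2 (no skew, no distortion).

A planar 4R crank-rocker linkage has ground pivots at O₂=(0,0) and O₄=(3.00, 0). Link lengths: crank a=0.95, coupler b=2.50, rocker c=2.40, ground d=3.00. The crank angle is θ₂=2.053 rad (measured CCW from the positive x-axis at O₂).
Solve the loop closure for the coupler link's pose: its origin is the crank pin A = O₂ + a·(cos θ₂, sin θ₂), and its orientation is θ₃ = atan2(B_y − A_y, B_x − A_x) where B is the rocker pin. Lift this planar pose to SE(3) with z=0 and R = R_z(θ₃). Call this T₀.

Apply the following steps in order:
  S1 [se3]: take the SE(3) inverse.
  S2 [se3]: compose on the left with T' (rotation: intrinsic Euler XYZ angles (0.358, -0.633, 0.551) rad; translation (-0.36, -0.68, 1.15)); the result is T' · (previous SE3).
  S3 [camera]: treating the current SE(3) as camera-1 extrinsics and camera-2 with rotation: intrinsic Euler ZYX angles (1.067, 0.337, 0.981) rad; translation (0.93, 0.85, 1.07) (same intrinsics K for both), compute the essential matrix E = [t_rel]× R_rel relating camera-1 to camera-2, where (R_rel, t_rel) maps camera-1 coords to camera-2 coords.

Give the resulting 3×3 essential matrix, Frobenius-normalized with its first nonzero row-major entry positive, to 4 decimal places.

source (fourbar_fk): coupler pose = R=[0.8758 -0.4826 0.0000; 0.4826 0.8758 0.0000; 0.0000 0.0000 1.0000], t=(-0.4405, 0.8417, 0.0000)
after S1 (invert_se3): R=[0.8758 0.4826 0.0000; -0.4826 0.8758 0.0000; 0.0000 0.0000 1.0000], t=(-0.0204, -0.9498, 0.0000)
after S2 (compose_se3): R=[0.8054 -0.0382 -0.5916; -0.1627 0.9454 -0.2825; 0.5700 0.3238 0.7551], t=(0.0269, -1.5474, 1.1286)
after S3 (essential): [0.6256 0.0104 0.0930; 0.2471 0.1409 -0.5570; 0.2152 -0.0801 0.3949]

matrix = [0.6256 0.0104 0.0930; 0.2471 0.1409 -0.5570; 0.2152 -0.0801 0.3949]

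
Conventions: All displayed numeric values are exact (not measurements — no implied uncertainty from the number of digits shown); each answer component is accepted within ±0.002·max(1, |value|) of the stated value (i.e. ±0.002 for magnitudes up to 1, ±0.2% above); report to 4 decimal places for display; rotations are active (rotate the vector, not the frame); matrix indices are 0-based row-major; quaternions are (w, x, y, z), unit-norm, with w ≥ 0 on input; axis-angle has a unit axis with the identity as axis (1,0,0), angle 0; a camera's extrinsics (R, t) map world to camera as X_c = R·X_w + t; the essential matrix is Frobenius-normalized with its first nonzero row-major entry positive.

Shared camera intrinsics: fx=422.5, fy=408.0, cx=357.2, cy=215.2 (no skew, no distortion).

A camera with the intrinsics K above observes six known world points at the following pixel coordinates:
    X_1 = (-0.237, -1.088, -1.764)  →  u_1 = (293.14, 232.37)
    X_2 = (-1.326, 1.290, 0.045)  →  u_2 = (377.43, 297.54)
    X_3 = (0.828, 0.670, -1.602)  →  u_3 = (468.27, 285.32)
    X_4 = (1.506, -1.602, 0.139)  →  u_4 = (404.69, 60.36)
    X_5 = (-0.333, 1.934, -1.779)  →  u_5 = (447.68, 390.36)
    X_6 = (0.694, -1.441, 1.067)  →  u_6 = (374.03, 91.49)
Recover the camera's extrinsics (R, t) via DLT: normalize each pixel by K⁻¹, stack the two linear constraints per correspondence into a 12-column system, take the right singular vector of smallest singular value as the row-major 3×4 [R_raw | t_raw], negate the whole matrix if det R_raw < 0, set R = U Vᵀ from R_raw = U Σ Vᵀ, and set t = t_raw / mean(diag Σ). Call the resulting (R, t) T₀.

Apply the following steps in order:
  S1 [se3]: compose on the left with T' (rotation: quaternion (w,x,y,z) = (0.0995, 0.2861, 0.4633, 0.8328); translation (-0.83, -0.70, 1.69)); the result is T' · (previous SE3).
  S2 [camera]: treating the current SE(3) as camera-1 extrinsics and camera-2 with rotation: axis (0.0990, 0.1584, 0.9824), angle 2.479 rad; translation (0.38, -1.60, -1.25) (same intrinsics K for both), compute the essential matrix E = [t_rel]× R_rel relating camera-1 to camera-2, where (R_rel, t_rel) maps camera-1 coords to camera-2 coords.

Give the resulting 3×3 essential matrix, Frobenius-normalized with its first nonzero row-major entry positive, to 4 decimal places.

source (pnp_recover): camera pose = R=[0.7415 0.6478 0.1749; -0.4937 0.7033 -0.5115; -0.4543 0.2929 0.8413], t=(0.4900, -0.0599, 6.3097)
after S1 (compose_se3): R=[-0.9129 -0.2924 0.2848; 0.2667 0.1010 0.9585; -0.3091 0.9509 -0.0142], t=(2.3526, 4.0541, 4.3965)
after S2 (essential): [0.1836 -0.3873 0.5604; 0.6402 -0.0476 -0.2265; 0.1675 0.0136 -0.1028]

matrix = [0.1836 -0.3873 0.5604; 0.6402 -0.0476 -0.2265; 0.1675 0.0136 -0.1028]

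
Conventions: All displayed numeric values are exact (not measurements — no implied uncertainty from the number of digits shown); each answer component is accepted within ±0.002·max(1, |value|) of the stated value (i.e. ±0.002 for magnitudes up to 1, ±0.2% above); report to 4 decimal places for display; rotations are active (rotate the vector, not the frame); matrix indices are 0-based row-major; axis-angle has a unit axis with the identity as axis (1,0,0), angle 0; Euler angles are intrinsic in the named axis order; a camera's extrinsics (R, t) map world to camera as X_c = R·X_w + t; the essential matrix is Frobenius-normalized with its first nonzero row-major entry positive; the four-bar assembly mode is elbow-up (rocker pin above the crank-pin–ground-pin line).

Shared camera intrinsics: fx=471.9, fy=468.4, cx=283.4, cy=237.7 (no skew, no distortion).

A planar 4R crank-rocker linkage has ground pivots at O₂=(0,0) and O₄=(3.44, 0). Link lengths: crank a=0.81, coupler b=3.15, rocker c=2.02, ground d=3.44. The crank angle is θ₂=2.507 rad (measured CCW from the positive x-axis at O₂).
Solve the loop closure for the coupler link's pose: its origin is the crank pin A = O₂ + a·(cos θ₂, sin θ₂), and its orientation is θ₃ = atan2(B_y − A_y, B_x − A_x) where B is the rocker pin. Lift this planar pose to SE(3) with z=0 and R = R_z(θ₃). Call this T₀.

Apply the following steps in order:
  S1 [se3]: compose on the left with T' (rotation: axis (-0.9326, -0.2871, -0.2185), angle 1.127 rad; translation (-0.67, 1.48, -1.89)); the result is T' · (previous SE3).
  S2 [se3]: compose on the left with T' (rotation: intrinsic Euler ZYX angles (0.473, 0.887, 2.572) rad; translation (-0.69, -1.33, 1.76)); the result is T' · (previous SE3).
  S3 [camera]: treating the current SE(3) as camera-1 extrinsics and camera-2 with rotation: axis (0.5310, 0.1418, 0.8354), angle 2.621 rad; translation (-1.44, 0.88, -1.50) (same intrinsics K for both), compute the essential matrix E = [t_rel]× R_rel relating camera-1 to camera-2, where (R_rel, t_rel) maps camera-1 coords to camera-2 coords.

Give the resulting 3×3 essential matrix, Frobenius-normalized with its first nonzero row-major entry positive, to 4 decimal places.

source (fourbar_fk): coupler pose = R=[0.9286 -0.3710 0.0000; 0.3710 0.9286 0.0000; 0.0000 0.0000 1.0000], t=(-0.6523, 0.4802, 0.0000)
after S1 (compose_se3): R=[0.9896 -0.0183 -0.1430; 0.1354 0.4590 0.8781; 0.0496 -0.8883 0.4567], t=(-1.1057, 1.7379, -2.5223)
after S2 (compose_se3): R=[0.6422 0.6346 0.4300; 0.1705 0.4287 -0.8872; -0.7473 0.6431 0.1671], t=(0.8477, -0.6591, 4.5511)
after S3 (essential): [0.5465 -0.0677 -0.2725; 0.3449 0.1511 -0.1030; 0.0698 0.6520 0.2003]

matrix = [0.5465 -0.0677 -0.2725; 0.3449 0.1511 -0.1030; 0.0698 0.6520 0.2003]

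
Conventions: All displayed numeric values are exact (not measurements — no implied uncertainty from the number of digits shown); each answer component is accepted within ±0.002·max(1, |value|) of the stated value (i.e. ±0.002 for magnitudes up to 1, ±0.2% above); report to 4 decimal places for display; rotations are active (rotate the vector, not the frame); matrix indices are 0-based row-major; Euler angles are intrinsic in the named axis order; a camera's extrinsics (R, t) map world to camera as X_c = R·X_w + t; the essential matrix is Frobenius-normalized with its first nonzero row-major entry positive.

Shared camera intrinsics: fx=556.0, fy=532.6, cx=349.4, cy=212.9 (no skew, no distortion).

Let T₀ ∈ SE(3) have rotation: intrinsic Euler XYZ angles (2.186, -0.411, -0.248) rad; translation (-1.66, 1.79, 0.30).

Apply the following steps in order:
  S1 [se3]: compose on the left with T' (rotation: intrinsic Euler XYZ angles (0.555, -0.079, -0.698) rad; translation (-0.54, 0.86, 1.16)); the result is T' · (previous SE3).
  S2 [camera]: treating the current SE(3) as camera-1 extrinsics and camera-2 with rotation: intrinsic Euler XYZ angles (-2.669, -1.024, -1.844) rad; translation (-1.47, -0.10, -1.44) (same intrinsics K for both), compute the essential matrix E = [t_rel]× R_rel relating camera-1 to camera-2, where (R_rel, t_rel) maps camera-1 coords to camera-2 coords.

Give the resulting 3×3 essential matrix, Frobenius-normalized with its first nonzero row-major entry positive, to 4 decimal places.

matrix = [0.5607 0.0609 -0.2474; 0.2651 0.1535 -0.2075; -0.2751 0.5604 -0.3068]

after S1 (compose_se3): R=[0.6003 -0.2959 -0.7430; -0.4000 -0.9156 0.0414; -0.6925 0.2724 -0.6680], t=(-0.6847, 2.7797, 2.6908)
after S2 (essential): [0.5607 0.0609 -0.2474; 0.2651 0.1535 -0.2075; -0.2751 0.5604 -0.3068]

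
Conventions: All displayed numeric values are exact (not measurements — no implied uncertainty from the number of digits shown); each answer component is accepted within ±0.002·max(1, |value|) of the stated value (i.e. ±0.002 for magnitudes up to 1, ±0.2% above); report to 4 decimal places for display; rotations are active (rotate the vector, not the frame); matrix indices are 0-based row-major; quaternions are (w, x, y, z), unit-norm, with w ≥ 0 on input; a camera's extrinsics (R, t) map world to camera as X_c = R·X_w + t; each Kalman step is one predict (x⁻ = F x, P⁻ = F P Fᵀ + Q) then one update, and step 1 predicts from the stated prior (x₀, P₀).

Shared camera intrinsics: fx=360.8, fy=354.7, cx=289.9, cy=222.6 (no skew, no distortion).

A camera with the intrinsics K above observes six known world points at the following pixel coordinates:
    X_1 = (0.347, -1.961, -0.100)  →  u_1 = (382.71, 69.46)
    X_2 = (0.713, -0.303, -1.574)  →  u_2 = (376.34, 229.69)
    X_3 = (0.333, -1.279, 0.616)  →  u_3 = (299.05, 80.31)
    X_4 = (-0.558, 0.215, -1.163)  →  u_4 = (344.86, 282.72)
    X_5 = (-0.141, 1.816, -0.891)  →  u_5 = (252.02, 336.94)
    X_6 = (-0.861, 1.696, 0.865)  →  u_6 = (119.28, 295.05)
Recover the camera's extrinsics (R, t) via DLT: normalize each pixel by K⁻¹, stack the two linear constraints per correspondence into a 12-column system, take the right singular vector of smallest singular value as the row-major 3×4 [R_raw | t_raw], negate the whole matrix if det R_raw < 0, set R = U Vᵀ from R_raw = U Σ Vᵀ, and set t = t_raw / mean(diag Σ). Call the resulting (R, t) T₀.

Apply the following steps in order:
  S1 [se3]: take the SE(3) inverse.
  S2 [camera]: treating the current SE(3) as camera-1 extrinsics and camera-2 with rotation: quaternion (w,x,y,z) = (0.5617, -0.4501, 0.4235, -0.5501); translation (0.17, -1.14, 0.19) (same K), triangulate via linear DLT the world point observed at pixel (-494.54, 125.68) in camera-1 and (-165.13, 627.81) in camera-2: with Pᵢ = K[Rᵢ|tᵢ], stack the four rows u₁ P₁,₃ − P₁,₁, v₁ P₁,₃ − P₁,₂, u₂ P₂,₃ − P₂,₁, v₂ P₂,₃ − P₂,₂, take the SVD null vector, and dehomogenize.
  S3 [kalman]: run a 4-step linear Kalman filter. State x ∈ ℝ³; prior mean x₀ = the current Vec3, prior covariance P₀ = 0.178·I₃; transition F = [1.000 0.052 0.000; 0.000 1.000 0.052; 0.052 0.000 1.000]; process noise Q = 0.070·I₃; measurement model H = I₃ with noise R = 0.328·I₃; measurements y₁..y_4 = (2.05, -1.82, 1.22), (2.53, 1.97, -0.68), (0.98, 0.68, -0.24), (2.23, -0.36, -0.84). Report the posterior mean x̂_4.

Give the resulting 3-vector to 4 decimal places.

source (pnp_recover): camera pose = R=[0.0005 -0.5963 -0.8028; -0.3550 0.7504 -0.5575; 0.9349 0.2853 -0.2113], t=(-0.1600, -0.2900, 4.4506)
after S1 (invert_se3): R=[0.0005 -0.3550 0.9349; -0.5963 0.7504 0.2853; -0.8028 -0.5575 -0.2113], t=(-4.2635, -1.1475, 0.6504)
after S2 (triangulate): (-1.5158, -0.2703, -0.4610)
after S3 (kf_track): (1.4507, 0.1240, -0.3309)

result = (1.4507, 0.1240, -0.3309)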